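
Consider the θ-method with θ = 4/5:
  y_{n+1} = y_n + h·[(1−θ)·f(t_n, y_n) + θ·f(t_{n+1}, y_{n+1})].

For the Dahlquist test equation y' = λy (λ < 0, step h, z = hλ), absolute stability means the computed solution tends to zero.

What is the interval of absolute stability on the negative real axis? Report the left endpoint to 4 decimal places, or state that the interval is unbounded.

unbounded; (−∞, 0).

With y'=λy (z=hλ):
  y_{n+1} = y_n + z·[1/5·y_n + 4/5·y_{n+1}] ⇒ (1 − 4/5z)y_{n+1} = (1 + 1/5z)y_n
  Hence R(z) = (1 + 1/5z)/(1 − 4/5z).

Boundary: |R(x)|=1, x<0.
x=-0.73: |R|=0.5391
x=-2: |R|=0.2308
x=-10: |R|=0.1111
x=-100: |R|=0.2346
θ=4/5≥1/2 ⇒ |1+1/5x|<|1−4/5x| ∀x<0 ⇒ stable on all of ℝ⁻.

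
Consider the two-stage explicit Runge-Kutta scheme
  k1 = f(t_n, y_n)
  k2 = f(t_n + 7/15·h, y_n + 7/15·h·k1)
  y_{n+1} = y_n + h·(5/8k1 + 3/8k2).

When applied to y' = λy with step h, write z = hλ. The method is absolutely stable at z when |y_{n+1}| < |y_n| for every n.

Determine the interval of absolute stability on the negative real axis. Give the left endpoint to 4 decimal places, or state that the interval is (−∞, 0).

Test eqn y'=λy, z=hλ:
  k1=λy_n ⇒ h·k1=z·y_n;  k2=λ(1+7/15z)y_n ⇒ h·k2=z(1+7/15z)y_n
  y_{n+1}/y_n = 1 + 5/8z + 3/8z(1+7/15z) = 1 + z + 7/40z²
  ⇒ R(z) = 1 + z + 7/40z².

Solve |R(x)|<1 on ℝ⁻.
x=-1: |R|=0.1750
R=1: x+7/40x²=0 ⇒ x=−40/7=-5.7143; min R=1−1/(4·7/40)=-0.4286>−1
Confirm numerically:
  x=-5.071: |R|=0.42913 <1
  x=-4.346: |R|=0.04065 <1
  x=-4.024: |R|=0.19030 <1
  x=-6.181: |R|=1.50483 >1
  x=-6.149: |R|=1.46779 >1
  x=-5.882: |R|=1.17264 >1
Interval (-5.7143, 0).

(-5.7143, 0).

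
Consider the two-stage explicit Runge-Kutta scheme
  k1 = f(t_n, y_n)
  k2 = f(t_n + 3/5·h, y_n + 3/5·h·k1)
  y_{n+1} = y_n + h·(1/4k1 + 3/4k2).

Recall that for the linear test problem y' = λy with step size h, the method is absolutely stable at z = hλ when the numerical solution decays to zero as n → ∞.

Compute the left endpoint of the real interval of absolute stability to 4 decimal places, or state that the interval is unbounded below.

z* = -2.2222.

Test eqn y'=λy, z=hλ:
  k1=λy_n ⇒ h·k1=z·y_n;  k2=λ(1+3/5z)y_n ⇒ h·k2=z(1+3/5z)y_n
  y_{n+1}/y_n = 1 + 1/4z + 3/4z(1+3/5z) = 1 + z + 9/20z²
  Hence R(z) = 1 + z + 9/20z².

Need |R(x)|<1, x<0.
x=-1.62: |R|=0.5610
R=1: x+9/20x²=0 ⇒ x=−20/9=-2.2222; min R=1−1/(4·9/20)=0.4444>−1
Confirm numerically:
  x=-1.948: |R|=0.75962 <1
  x=-1.344: |R|=0.46885 <1
  x=-1.125: |R|=0.44453 <1
  x=-1.093: |R|=0.44459 <1
  x=-2.540: |R|=1.36322 >1
  x=-2.327: |R|=1.10972 >1
Interval (-2.2222, 0).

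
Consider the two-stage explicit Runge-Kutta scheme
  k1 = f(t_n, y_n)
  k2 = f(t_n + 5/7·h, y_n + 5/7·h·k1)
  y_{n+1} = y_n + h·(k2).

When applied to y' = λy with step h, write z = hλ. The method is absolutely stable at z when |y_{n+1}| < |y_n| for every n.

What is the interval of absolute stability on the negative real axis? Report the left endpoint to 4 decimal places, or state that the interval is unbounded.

On y'=λy, z=hλ:
  k1=λy_n ⇒ h·k1=z·y_n;  k2=λ(1+5/7z)y_n ⇒ h·k2=z(1+5/7z)y_n
  y_{n+1}/y_n = 1 + z(1+5/7z) = 1 + z + 5/7z²
  R(z) = 1 + z + 5/7z².

Solve |R(x)|<1 on ℝ⁻.
x=-1.6: |R|=1.2286
R=1: x+5/7x²=0 ⇒ x=−7/5=-1.4000; min R=1−1/(4·5/7)=0.6500>−1
Confirm numerically:
  x=-1.287: |R|=0.89612 <1
  x=-1.167: |R|=0.80578 <1
  x=-0.817: |R|=0.65978 <1
  x=-0.814: |R|=0.65928 <1
  x=-1.962: |R|=1.78760 >1
  x=-1.808: |R|=1.52690 >1
  x=-1.548: |R|=1.16365 >1
Interval (-1.4000, 0).

z∈(-1.4000,0).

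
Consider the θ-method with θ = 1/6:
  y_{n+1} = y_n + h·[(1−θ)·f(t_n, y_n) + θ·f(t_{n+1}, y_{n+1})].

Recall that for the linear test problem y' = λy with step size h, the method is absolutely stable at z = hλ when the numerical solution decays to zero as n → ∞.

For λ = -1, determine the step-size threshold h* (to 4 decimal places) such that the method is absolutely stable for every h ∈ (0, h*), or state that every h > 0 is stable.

Test eqn y'=λy, z=hλ:
  y_{n+1} = y_n + z·[5/6·y_n + 1/6·y_{n+1}] ⇒ (1 − 1/6z)y_{n+1} = (1 + 5/6z)y_n
  so R(z) = (1 + 5/6z)/(1 − 1/6z).

Solve |R(x)|<1 on ℝ⁻.
x=-1.4: |R|=0.1351
R=−1: 1+5/6x = −1+1/6x ⇒ -2/3x=2 ⇒ x=2/(-2/3)=-3.0000
Confirm numerically:
  x=-2.588: |R|=0.80810 <1
  x=-2.360: |R|=0.69378 <1
  x=-1.603: |R|=0.26503 <1
  x=-1.314: |R|=0.07793 <1
  x=-3.467: |R|=1.19732 >1
  x=-3.463: |R|=1.19571 >1
  x=-3.332: |R|=1.14231 >1
Interval (-3.0000, 0).

(-3.0000,0); λ=-1 ⇒ h* = (3)/1 = 3.0000.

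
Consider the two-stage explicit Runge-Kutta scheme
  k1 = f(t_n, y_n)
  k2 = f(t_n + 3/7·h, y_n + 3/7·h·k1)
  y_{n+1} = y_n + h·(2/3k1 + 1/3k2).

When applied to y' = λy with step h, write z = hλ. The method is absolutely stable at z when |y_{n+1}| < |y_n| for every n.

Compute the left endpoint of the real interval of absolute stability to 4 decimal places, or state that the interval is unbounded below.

z* = -7.0000.

Set f=λy, z=hλ:
  k1=λy_n ⇒ h·k1=z·y_n;  k2=λ(1+3/7z)y_n ⇒ h·k2=z(1+3/7z)y_n
  y_{n+1}/y_n = 1 + 2/3z + 1/3z(1+3/7z) = 1 + z + 1/7z²
  so R(z) = 1 + z + 1/7z².

Find x<0 with |R(x)|<1.
x=-0.41: |R|=0.6140
R=1: x+1/7x²=0 ⇒ x=−7=-7.0000; min R=1−1/(4·1/7)=-0.7500>−1
Confirm numerically:
  x=-6.801: |R|=0.80666 <1
  x=-6.768: |R|=0.77569 <1
  x=-4.124: |R|=0.69437 <1
  x=-4.019: |R|=0.71152 <1
  x=-7.569: |R|=1.61525 >1
  x=-7.530: |R|=1.57013 >1
  x=-7.262: |R|=1.27181 >1
Stable set (-7.0000, 0).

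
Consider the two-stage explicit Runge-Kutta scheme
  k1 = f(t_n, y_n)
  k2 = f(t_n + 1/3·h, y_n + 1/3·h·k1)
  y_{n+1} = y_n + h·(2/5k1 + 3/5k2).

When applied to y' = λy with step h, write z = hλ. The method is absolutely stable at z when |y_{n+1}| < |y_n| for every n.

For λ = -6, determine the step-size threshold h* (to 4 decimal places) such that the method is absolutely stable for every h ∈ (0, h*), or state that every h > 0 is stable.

On y'=λy, z=hλ:
  k1=λy_n ⇒ h·k1=z·y_n;  k2=λ(1+1/3z)y_n ⇒ h·k2=z(1+1/3z)y_n
  y_{n+1}/y_n = 1 + 2/5z + 3/5z(1+1/3z) = 1 + z + 1/5z²
  ⇒ R(z) = 1 + z + 1/5z².

Need |R(x)|<1, x<0.
x=-0.62: |R|=0.4569
R=1: x+1/5x²=0 ⇒ x=−5=-5.0000; min R=1−1/(4·1/5)=-0.2500>−1
Confirm numerically:
  x=-3.789: |R|=0.08230 <1
  x=-3.401: |R|=0.08764 <1
  x=-2.600: |R|=0.24800 <1
  x=-2.265: |R|=0.23895 <1
  x=-5.488: |R|=1.53563 >1
  x=-5.419: |R|=1.45411 >1
So |R|<1 on (-5.0000, 0).

(-5.0000,0); λ=-6 ⇒ h* = (5)/6 = 0.8333.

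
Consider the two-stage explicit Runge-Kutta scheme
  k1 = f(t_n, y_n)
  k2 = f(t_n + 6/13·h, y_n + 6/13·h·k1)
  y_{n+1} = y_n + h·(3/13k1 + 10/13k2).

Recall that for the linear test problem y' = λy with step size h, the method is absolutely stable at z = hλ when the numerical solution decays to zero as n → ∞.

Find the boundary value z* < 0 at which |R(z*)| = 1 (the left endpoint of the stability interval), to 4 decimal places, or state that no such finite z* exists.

z* = -2.8167.

Test eqn y'=λy, z=hλ:
  k1=λy_n ⇒ h·k1=z·y_n;  k2=λ(1+6/13z)y_n ⇒ h·k2=z(1+6/13z)y_n
  y_{n+1}/y_n = 1 + 3/13z + 10/13z(1+6/13z) = 1 + z + 60/169z²
  R(z) = 1 + z + 60/169z².

Need |R(x)|<1, x<0.
x=-1.01: |R|=0.3522
R=1: x+60/169x²=0 ⇒ x=−169/60=-2.8167; min R=1−1/(4·60/169)=0.2958>−1
Confirm numerically:
  x=-2.093: |R|=0.46226 <1
  x=-1.932: |R|=0.39319 <1
  x=-1.864: |R|=0.36955 <1
  x=-1.637: |R|=0.31440 <1
  x=-3.412: |R|=1.72116 >1
  x=-3.283: |R|=1.54354 >1
  x=-2.977: |R|=1.16946 >1
Interval (-2.8167, 0).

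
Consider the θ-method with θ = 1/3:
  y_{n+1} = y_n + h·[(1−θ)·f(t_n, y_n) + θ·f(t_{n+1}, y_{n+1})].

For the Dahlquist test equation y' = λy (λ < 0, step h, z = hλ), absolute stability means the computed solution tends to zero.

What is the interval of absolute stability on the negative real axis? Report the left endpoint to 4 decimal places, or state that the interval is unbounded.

Set f=λy, z=hλ:
  y_{n+1} = y_n + z·[2/3·y_n + 1/3·y_{n+1}] ⇒ (1 − 1/3z)y_{n+1} = (1 + 2/3z)y_n
  R(z) = (1 + 2/3z)/(1 − 1/3z).

Find x<0 with |R(x)|<1.
x=-1.66: |R|=0.0687
R=−1: 1+2/3x = −1+1/3x ⇒ -1/3x=2 ⇒ x=2/(-1/3)=-6.0000
Confirm numerically:
  x=-4.869: |R|=0.85627 <1
  x=-4.537: |R|=0.80589 <1
  x=-3.930: |R|=0.70130 <1
  x=-6.389: |R|=1.04143 >1
  x=-6.138: |R|=1.01510 >1
  x=-6.104: |R|=1.01142 >1
Stable set (-6.0000, 0).

z∈(-6.0000,0).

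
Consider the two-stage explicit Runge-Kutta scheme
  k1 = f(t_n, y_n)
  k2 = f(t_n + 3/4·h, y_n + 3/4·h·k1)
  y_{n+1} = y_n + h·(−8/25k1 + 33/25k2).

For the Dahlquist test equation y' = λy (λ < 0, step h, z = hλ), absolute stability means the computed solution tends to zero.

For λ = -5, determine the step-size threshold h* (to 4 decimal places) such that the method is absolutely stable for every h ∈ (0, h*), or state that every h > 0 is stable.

(-1.0101,0); λ=-5 ⇒ h* = (100/99)/5 = 0.2020.

Set f=λy, z=hλ:
  k1=λy_n ⇒ h·k1=z·y_n;  k2=λ(1+3/4z)y_n ⇒ h·k2=z(1+3/4z)y_n
  y_{n+1}/y_n = 1 − 8/25z + 33/25z(1+3/4z) = 1 + z + 99/100z²
  R(z) = 1 + z + 99/100z².

Find x<0 with |R(x)|<1.
x=-1.65: |R|=2.0453
R=1: x+99/100x²=0 ⇒ x=−100/99=-1.0101; min R=1−1/(4·99/100)=0.7475>−1
Confirm numerically:
  x=-0.865: |R|=0.87574 <1
  x=-0.862: |R|=0.87361 <1
  x=-0.721: |R|=0.79364 <1
  x=-0.491: |R|=0.74767 <1
  x=-1.595: |R|=1.92358 >1
  x=-1.082: |R|=1.07702 >1
Stable set (-1.0101, 0).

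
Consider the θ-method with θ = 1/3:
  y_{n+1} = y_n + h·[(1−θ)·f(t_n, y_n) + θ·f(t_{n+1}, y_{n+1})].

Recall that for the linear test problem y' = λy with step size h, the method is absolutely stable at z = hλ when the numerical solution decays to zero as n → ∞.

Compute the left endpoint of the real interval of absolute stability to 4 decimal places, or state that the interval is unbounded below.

Set f=λy, z=hλ:
  y_{n+1} = y_n + z·[2/3·y_n + 1/3·y_{n+1}] ⇒ (1 − 1/3z)y_{n+1} = (1 + 2/3z)y_n
  Hence R(z) = (1 + 2/3z)/(1 − 1/3z).

Find x<0 with |R(x)|<1.
x=-1.79: |R|=0.1211
R=−1: 1+2/3x = −1+1/3x ⇒ -1/3x=2 ⇒ x=2/(-1/3)=-6.0000
Confirm numerically:
  x=-5.650: |R|=0.95954 <1
  x=-4.882: |R|=0.85816 <1
  x=-3.567: |R|=0.62951 <1
  x=-6.357: |R|=1.03815 >1
  x=-6.283: |R|=1.03049 >1
Interval (-6.0000, 0).

left endpoint -6.0000.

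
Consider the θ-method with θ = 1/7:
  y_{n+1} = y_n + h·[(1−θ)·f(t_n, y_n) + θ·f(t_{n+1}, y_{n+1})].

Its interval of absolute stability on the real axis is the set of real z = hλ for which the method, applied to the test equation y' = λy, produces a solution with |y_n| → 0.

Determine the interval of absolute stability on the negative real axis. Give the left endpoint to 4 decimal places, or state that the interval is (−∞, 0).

On y'=λy, z=hλ:
  y_{n+1} = y_n + z·[6/7·y_n + 1/7·y_{n+1}] ⇒ (1 − 1/7z)y_{n+1} = (1 + 6/7z)y_n
  so R(z) = (1 + 6/7z)/(1 − 1/7z).

Boundary: |R(x)|=1, x<0.
x=-0.72: |R|=0.3472
R=−1: 1+6/7x = −1+1/7x ⇒ -5/7x=2 ⇒ x=2/(-5/7)=-2.8000
Confirm numerically:
  x=-2.509: |R|=0.84699 <1
  x=-2.229: |R|=0.69065 <1
  x=-2.076: |R|=0.60115 <1
  x=-1.153: |R|=0.01006 <1
  x=-3.359: |R|=1.26981 >1
  x=-3.319: |R|=1.25148 >1
Interval (-2.8000, 0).

(-2.8000, 0).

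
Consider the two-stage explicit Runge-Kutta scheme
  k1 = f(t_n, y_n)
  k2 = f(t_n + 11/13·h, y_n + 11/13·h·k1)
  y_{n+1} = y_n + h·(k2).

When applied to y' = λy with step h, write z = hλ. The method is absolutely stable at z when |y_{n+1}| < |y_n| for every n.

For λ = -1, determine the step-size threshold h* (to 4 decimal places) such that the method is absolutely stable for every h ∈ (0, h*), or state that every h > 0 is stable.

With y'=λy (z=hλ):
  k1=λy_n ⇒ h·k1=z·y_n;  k2=λ(1+11/13z)y_n ⇒ h·k2=z(1+11/13z)y_n
  y_{n+1}/y_n = 1 + z(1+11/13z) = 1 + z + 11/13z²
  so R(z) = 1 + z + 11/13z².

Find x<0 with |R(x)|<1.
x=-1.29: |R|=1.1181
R=1: x+11/13x²=0 ⇒ x=−13/11=-1.1818; min R=1−1/(4·11/13)=0.7045>−1
Confirm numerically:
  x=-0.906: |R|=0.78855 <1
  x=-0.830: |R|=0.75292 <1
  x=-0.783: |R|=0.73577 <1
  x=-0.625: |R|=0.70553 <1
  x=-1.465: |R|=1.35104 >1
  x=-1.310: |R|=1.14208 >1
Interval (-1.1818, 0).

(-1.1818,0); λ=-1 ⇒ h* = (13/11)/1 = 1.1818.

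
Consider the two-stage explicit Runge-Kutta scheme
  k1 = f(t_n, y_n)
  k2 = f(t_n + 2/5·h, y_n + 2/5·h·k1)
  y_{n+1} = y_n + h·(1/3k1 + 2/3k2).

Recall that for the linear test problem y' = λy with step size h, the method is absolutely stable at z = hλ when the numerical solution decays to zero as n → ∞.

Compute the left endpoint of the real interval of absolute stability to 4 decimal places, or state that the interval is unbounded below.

left endpoint -3.7500.

Set f=λy, z=hλ:
  k1=λy_n ⇒ h·k1=z·y_n;  k2=λ(1+2/5z)y_n ⇒ h·k2=z(1+2/5z)y_n
  y_{n+1}/y_n = 1 + 1/3z + 2/3z(1+2/5z) = 1 + z + 4/15z²
  R(z) = 1 + z + 4/15z².

Need |R(x)|<1, x<0.
x=-1.67: |R|=0.0737
R=1: x+4/15x²=0 ⇒ x=−15/4=-3.7500; min R=1−1/(4·4/15)=0.0625>−1
Confirm numerically:
  x=-3.255: |R|=0.57034 <1
  x=-3.215: |R|=0.54133 <1
  x=-2.769: |R|=0.27563 <1
  x=-1.915: |R|=0.06293 <1
  x=-4.031: |R|=1.30206 >1
  x=-3.842: |R|=1.09426 >1
Stable set (-3.7500, 0).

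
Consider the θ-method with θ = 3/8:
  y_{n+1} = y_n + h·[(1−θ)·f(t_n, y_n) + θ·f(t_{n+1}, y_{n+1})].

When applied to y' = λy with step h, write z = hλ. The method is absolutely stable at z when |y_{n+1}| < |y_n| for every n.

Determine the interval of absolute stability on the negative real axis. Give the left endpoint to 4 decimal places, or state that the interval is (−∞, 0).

z∈(-8.0000,0).

Test eqn y'=λy, z=hλ:
  y_{n+1} = y_n + z·[5/8·y_n + 3/8·y_{n+1}] ⇒ (1 − 3/8z)y_{n+1} = (1 + 5/8z)y_n
  R(z) = (1 + 5/8z)/(1 − 3/8z).

Find x<0 with |R(x)|<1.
x=-1.76: |R|=0.0602
R=−1: 1+5/8x = −1+3/8x ⇒ -1/4x=2 ⇒ x=2/(-1/4)=-8.0000
Confirm numerically:
  x=-7.839: |R|=0.98978 <1
  x=-7.699: |R|=0.98064 <1
  x=-6.265: |R|=0.87050 <1
  x=-8.463: |R|=1.02773 >1
  x=-8.183: |R|=1.01124 >1
  x=-8.057: |R|=1.00354 >1
Stable set (-8.0000, 0).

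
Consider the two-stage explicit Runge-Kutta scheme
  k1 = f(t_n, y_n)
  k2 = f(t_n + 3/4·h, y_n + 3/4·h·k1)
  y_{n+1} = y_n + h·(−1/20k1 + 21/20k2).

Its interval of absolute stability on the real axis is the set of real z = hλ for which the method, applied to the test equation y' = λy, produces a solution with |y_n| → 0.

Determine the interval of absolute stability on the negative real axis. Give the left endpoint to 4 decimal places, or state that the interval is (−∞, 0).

Test eqn y'=λy, z=hλ:
  k1=λy_n ⇒ h·k1=z·y_n;  k2=λ(1+3/4z)y_n ⇒ h·k2=z(1+3/4z)y_n
  y_{n+1}/y_n = 1 − 1/20z + 21/20z(1+3/4z) = 1 + z + 63/80z²
  R(z) = 1 + z + 63/80z².

Need |R(x)|<1, x<0.
x=-0.37: |R|=0.7378
R=1: x+63/80x²=0 ⇒ x=−80/63=-1.2698; min R=1−1/(4·63/80)=0.6825>−1
Confirm numerically:
  x=-1.108: |R|=0.85879 <1
  x=-1.039: |R|=0.81112 <1
  x=-0.998: |R|=0.78635 <1
  x=-1.558: |R|=1.35355 >1
  x=-1.499: |R|=1.27051 >1
So |R|<1 on (-1.2698, 0).

(-1.2698, 0).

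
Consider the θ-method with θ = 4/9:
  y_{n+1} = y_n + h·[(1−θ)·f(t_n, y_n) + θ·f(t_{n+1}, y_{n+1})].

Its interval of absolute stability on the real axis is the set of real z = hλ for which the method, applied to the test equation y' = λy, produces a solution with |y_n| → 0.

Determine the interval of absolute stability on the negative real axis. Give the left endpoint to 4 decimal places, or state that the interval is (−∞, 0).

(-18.0000, 0).

Test eqn y'=λy, z=hλ:
  y_{n+1} = y_n + z·[5/9·y_n + 4/9·y_{n+1}] ⇒ (1 − 4/9z)y_{n+1} = (1 + 5/9z)y_n
  R(z) = (1 + 5/9z)/(1 − 4/9z).

Find x<0 with |R(x)|<1.
x=-1.29: |R|=0.1801
R=−1: 1+5/9x = −1+4/9x ⇒ -1/9x=2 ⇒ x=2/(-1/9)=-18.0000
Confirm numerically:
  x=-16.998: |R|=0.98699 <1
  x=-13.100: |R|=0.92020 <1
  x=-11.544: |R|=0.88299 <1
  x=-18.156: |R|=1.00191 >1
  x=-18.062: |R|=1.00076 >1
Stable set (-18.0000, 0).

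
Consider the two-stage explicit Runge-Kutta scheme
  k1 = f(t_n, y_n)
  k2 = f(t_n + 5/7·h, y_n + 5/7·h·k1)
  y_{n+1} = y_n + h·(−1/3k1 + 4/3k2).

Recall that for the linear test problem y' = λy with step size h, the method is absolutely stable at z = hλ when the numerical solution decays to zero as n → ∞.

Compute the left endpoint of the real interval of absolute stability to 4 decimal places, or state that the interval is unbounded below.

On y'=λy, z=hλ:
  k1=λy_n ⇒ h·k1=z·y_n;  k2=λ(1+5/7z)y_n ⇒ h·k2=z(1+5/7z)y_n
  y_{n+1}/y_n = 1 − 1/3z + 4/3z(1+5/7z) = 1 + z + 20/21z²
  so R(z) = 1 + z + 20/21z².

Find x<0 with |R(x)|<1.
x=-1.37: |R|=1.4175
R=1: x+20/21x²=0 ⇒ x=−21/20=-1.0500; min R=1−1/(4·20/21)=0.7375>−1
Confirm numerically:
  x=-0.706: |R|=0.76870 <1
  x=-0.675: |R|=0.75893 <1
  x=-0.630: |R|=0.74800 <1
  x=-0.458: |R|=0.74178 <1
  x=-1.463: |R|=1.57545 >1
  x=-1.122: |R|=1.07694 >1
So |R|<1 on (-1.0500, 0).

left endpoint -1.0500.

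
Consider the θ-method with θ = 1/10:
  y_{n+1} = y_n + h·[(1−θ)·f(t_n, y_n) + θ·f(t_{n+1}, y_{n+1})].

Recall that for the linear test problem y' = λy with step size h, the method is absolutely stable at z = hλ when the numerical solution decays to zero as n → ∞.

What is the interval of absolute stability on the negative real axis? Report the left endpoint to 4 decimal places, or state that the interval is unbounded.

Test eqn y'=λy, z=hλ:
  y_{n+1} = y_n + z·[9/10·y_n + 1/10·y_{n+1}] ⇒ (1 − 1/10z)y_{n+1} = (1 + 9/10z)y_n
  R(z) = (1 + 9/10z)/(1 − 1/10z).

Need |R(x)|<1, x<0.
x=-1.19: |R|=0.0634
R=−1: 1+9/10x = −1+1/10x ⇒ -4/5x=2 ⇒ x=2/(-4/5)=-2.5000
Confirm numerically:
  x=-2.098: |R|=0.73417 <1
  x=-1.661: |R|=0.42441 <1
  x=-1.081: |R|=0.02446 <1
  x=-2.718: |R|=1.13713 >1
  x=-2.684: |R|=1.11605 >1
Interval (-2.5000, 0).

(-2.5000, 0).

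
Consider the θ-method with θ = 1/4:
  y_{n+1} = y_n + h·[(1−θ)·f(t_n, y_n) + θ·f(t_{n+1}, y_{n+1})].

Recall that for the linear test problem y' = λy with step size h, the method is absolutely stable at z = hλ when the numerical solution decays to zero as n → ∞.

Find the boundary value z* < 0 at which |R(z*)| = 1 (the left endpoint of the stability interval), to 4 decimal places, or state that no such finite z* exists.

Test eqn y'=λy, z=hλ:
  y_{n+1} = y_n + z·[3/4·y_n + 1/4·y_{n+1}] ⇒ (1 − 1/4z)y_{n+1} = (1 + 3/4z)y_n
  R(z) = (1 + 3/4z)/(1 − 1/4z).

Need |R(x)|<1, x<0.
x=-1.63: |R|=0.1581
R=−1: 1+3/4x = −1+1/4x ⇒ -1/2x=2 ⇒ x=2/(-1/2)=-4.0000
Confirm numerically:
  x=-2.375: |R|=0.49020 <1
  x=-2.174: |R|=0.40849 <1
  x=-1.974: |R|=0.32173 <1
  x=-4.270: |R|=1.06530 >1
  x=-4.119: |R|=1.02931 >1
Stable set (-4.0000, 0).

z* = -4.0000.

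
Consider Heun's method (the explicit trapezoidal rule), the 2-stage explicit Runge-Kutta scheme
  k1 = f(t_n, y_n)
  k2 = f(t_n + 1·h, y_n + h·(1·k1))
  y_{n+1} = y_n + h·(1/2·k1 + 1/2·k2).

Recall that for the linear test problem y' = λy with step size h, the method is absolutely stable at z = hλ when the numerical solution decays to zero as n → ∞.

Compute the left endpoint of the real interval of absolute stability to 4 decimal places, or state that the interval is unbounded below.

On y'=λy, z=hλ:
  order 2, 2-stage ⇒ R(z)=1+z+z^2/2
  (e.g. R(-0.77)=0.52645, |R|=0.52645)

Solve |R(x)|<1 on ℝ⁻.
x=-0.77: |R|=0.5264
|R(-1.44)|=0.5968 |R(-1.18)|=0.5162 |R(-0.86)|=0.5098
Bisect:
  x_lo=-2.5126 |R|=1.6440  x_hi=-0.3160 |R|=0.7339
  mid=-1.41432 |R|=0.58583 →hi
  mid=-1.96346 |R|=0.96412 →hi
  mid=-2.23803 |R|=1.26635 →lo
  mid=-2.10074 |R|=1.10582 →lo
  mid=-2.03210 |R|=1.03261 →lo
  mid=-1.99778 |R|=0.99778 →hi
  mid=-2.01494 |R|=1.01505 →lo
  mid=-2.00636 |R|=1.00638 →lo
  ...
  [-2.00006,-1.99992] ⇒ x*=-2.0000
So |R|<1 on (-2.0000, 0).

left endpoint -2.0000.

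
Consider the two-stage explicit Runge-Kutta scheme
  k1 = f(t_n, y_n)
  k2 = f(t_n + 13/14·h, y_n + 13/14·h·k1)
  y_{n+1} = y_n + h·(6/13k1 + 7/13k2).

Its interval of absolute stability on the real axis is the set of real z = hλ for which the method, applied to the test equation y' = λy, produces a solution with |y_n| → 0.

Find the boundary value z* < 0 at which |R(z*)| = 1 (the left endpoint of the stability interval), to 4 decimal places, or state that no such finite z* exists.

Test eqn y'=λy, z=hλ:
  k1=λy_n ⇒ h·k1=z·y_n;  k2=λ(1+13/14z)y_n ⇒ h·k2=z(1+13/14z)y_n
  y_{n+1}/y_n = 1 + 6/13z + 7/13z(1+13/14z) = 1 + z + 1/2z²
  Hence R(z) = 1 + z + 1/2z².

Solve |R(x)|<1 on ℝ⁻.
x=-1.04: |R|=0.5008
R=1: x+1/2x²=0 ⇒ x=−2=-2.0000; min R=1−1/(4·1/2)=0.5000>−1
Confirm numerically:
  x=-1.952: |R|=0.95315 <1
  x=-1.418: |R|=0.58736 <1
  x=-1.342: |R|=0.55848 <1
  x=-2.349: |R|=1.40990 >1
  x=-2.199: |R|=1.21880 >1
  x=-2.185: |R|=1.20211 >1
So |R|<1 on (-2.0000, 0).

left endpoint -2.0000.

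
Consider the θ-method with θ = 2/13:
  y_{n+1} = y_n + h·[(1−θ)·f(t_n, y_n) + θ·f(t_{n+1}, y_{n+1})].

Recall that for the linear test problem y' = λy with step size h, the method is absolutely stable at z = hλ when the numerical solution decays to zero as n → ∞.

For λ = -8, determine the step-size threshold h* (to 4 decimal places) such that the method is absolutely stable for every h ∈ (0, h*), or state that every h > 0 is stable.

Set f=λy, z=hλ:
  y_{n+1} = y_n + z·[11/13·y_n + 2/13·y_{n+1}] ⇒ (1 − 2/13z)y_{n+1} = (1 + 11/13z)y_n
  R(z) = (1 + 11/13z)/(1 − 2/13z).

Solve |R(x)|<1 on ℝ⁻.
x=-1.76: |R|=0.3850
R=−1: 1+11/13x = −1+2/13x ⇒ -9/13x=2 ⇒ x=2/(-9/13)=-2.8889
Confirm numerically:
  x=-2.489: |R|=0.79981 <1
  x=-2.332: |R|=0.71626 <1
  x=-1.497: |R|=0.21677 <1
  x=-1.370: |R|=0.13151 <1
  x=-3.305: |R|=1.19097 >1
  x=-3.122: |R|=1.10902 >1
  x=-2.983: |R|=1.04466 >1
Stable set (-2.8889, 0).

(-2.8889,0); λ=-8 ⇒ h* = (26/9)/8 = 0.3611.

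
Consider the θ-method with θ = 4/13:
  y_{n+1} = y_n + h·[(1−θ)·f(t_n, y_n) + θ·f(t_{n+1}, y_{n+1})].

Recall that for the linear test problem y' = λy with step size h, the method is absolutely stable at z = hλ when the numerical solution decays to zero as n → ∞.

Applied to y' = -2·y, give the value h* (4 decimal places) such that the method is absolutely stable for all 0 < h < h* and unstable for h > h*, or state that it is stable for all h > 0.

(-5.2000,0); λ=-2 ⇒ h* = (26/5)/2 = 2.6000.

With y'=λy (z=hλ):
  y_{n+1} = y_n + z·[9/13·y_n + 4/13·y_{n+1}] ⇒ (1 − 4/13z)y_{n+1} = (1 + 9/13z)y_n
  Hence R(z) = (1 + 9/13z)/(1 − 4/13z).

Find x<0 with |R(x)|<1.
x=-0.85: |R|=0.3262
R=−1: 1+9/13x = −1+4/13x ⇒ -5/13x=2 ⇒ x=2/(-5/13)=-5.2000
Confirm numerically:
  x=-2.465: |R|=0.40179 <1
  x=-2.207: |R|=0.31441 <1
  x=-2.175: |R|=0.30300 <1
  x=-5.667: |R|=1.06546 >1
  x=-5.580: |R|=1.05379 >1
  x=-5.539: |R|=1.04821 >1
So |R|<1 on (-5.2000, 0).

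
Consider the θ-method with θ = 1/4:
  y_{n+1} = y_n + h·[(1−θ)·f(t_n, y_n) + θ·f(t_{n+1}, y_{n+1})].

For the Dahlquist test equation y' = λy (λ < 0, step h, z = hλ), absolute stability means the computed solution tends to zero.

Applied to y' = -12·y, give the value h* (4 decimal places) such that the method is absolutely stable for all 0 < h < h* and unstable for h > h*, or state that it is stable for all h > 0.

(-4.0000,0); λ=-12 ⇒ h* = (4)/12 = 0.3333.

With y'=λy (z=hλ):
  y_{n+1} = y_n + z·[3/4·y_n + 1/4·y_{n+1}] ⇒ (1 − 1/4z)y_{n+1} = (1 + 3/4z)y_n
  R(z) = (1 + 3/4z)/(1 − 1/4z).

Need |R(x)|<1, x<0.
x=-1.26: |R|=0.0418
R=−1: 1+3/4x = −1+1/4x ⇒ -1/2x=2 ⇒ x=2/(-1/2)=-4.0000
Confirm numerically:
  x=-3.949: |R|=0.98717 <1
  x=-2.959: |R|=0.70082 <1
  x=-2.866: |R|=0.66968 <1
  x=-2.050: |R|=0.35537 <1
  x=-4.504: |R|=1.11853 >1
  x=-4.411: |R|=1.09773 >1
  x=-4.187: |R|=1.04568 >1
Interval (-4.0000, 0).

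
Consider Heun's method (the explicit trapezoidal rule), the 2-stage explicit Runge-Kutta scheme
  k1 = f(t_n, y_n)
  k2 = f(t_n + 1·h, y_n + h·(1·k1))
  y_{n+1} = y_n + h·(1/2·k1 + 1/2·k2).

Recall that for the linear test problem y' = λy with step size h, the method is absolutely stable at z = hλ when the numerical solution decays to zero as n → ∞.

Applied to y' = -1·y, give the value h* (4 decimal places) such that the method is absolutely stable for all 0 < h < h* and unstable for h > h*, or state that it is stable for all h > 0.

Test eqn y'=λy, z=hλ:
  order 2, 2-stage ⇒ R(z)=1+z+z^2/2
  (e.g. R(-0.63)=0.56845, |R|=0.56845)

Need |R(x)|<1, x<0.
x=-0.63: |R|=0.5684
|R(-0.76)|=0.5288 |R(-0.73)|=0.5364 |R(-0.69)|=0.5481
Bisect:
  x_lo=-2.6118 |R|=1.7989  x_hi=-0.1790 |R|=0.8370
  mid=-1.39540 |R|=0.57817 →hi
  mid=-2.00360 |R|=1.00360 →lo
  mid=-1.69950 |R|=0.74465 →hi
  mid=-1.85155 |R|=0.86257 →hi
  mid=-1.92757 |R|=0.93019 →hi
  mid=-1.96558 |R|=0.96618 →hi
  mid=-1.98459 |R|=0.98471 →hi
  mid=-1.99409 |R|=0.99411 →hi
  mid=-1.99884 |R|=0.99884 →hi
  mid=-2.00122 |R|=1.00122 →lo
  ...
  [-2.00003,-1.99988] ⇒ x*=-2.0000
So |R|<1 on (-2.0000, 0).

(-2.0000,0); λ=-1 ⇒ h* = 2.0000.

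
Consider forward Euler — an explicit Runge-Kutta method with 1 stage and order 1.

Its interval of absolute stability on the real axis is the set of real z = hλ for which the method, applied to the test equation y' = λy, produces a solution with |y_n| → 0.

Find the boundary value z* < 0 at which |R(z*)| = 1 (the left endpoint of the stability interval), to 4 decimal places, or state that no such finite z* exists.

left endpoint -2.0000.

On y'=λy, z=hλ:
  order 1, 1-stage ⇒ R(z)=1+z
  (e.g. R(-1.3)=-0.30000, |R|=0.30000)

Need |R(x)|<1, x<0.
x=-1.3: |R|=0.3000
|R(-2.2)|=1.2000 |R(-1.7)|=0.7000 |R(-0.65)|=0.3500
Bisect:
  x_lo=-2.8271 |R|=1.8271  x_hi=-0.2534 |R|=0.7466
  mid=-1.54027 |R|=0.54027 →hi
  mid=-2.18370 |R|=1.18370 →lo
  mid=-1.86199 |R|=0.86199 →hi
  mid=-2.02284 |R|=1.02284 →lo
  mid=-1.94241 |R|=0.94241 →hi
  mid=-1.98263 |R|=0.98263 →hi
  mid=-2.00273 |R|=1.00273 →lo
  mid=-1.99268 |R|=0.99268 →hi
  mid=-1.99771 |R|=0.99771 →hi
  ...
  [-2.00006,-1.99991] ⇒ x*=-2.0000
Stable set (-2.0000, 0).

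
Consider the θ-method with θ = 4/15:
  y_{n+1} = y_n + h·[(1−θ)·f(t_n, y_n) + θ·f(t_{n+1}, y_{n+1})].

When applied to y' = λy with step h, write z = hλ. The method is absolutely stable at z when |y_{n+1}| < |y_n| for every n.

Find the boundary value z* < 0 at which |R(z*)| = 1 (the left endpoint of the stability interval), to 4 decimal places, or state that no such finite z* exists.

left endpoint -4.2857.

Set f=λy, z=hλ:
  y_{n+1} = y_n + z·[11/15·y_n + 4/15·y_{n+1}] ⇒ (1 − 4/15z)y_{n+1} = (1 + 11/15z)y_n
  so R(z) = (1 + 11/15z)/(1 − 4/15z).

Need |R(x)|<1, x<0.
x=-1.21: |R|=0.0852
R=−1: 1+11/15x = −1+4/15x ⇒ -7/15x=2 ⇒ x=2/(-7/15)=-4.2857
Confirm numerically:
  x=-3.788: |R|=0.88445 <1
  x=-3.712: |R|=0.86545 <1
  x=-1.895: |R|=0.25886 <1
  x=-1.851: |R|=0.23929 <1
  x=-4.760: |R|=1.09753 >1
  x=-4.321: |R|=1.00765 >1
Stable set (-4.2857, 0).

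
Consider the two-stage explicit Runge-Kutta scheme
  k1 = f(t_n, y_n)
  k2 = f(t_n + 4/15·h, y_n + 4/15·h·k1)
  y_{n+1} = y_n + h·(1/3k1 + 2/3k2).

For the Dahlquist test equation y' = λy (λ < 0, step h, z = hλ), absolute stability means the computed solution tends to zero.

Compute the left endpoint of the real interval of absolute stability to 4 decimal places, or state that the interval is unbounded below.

left endpoint -5.6250.

Test eqn y'=λy, z=hλ:
  k1=λy_n ⇒ h·k1=z·y_n;  k2=λ(1+4/15z)y_n ⇒ h·k2=z(1+4/15z)y_n
  y_{n+1}/y_n = 1 + 1/3z + 2/3z(1+4/15z) = 1 + z + 8/45z²
  ⇒ R(z) = 1 + z + 8/45z².

Need |R(x)|<1, x<0.
x=-1.6: |R|=0.1449
R=1: x+8/45x²=0 ⇒ x=−45/8=-5.6250; min R=1−1/(4·8/45)=-0.4062>−1
Confirm numerically:
  x=-5.514: |R|=0.89119 <1
  x=-4.874: |R|=0.34927 <1
  x=-3.310: |R|=0.36225 <1
  x=-6.003: |R|=1.40340 >1
  x=-5.887: |R|=1.27420 >1
  x=-5.706: |R|=1.08217 >1
So |R|<1 on (-5.6250, 0).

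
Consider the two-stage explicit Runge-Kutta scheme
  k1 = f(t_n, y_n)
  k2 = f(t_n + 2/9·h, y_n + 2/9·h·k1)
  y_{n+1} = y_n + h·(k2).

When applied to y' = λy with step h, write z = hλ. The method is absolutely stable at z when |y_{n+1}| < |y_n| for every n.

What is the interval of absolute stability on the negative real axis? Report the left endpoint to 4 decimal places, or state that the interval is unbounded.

(-4.5000, 0).

Test eqn y'=λy, z=hλ:
  k1=λy_n ⇒ h·k1=z·y_n;  k2=λ(1+2/9z)y_n ⇒ h·k2=z(1+2/9z)y_n
  y_{n+1}/y_n = 1 + z(1+2/9z) = 1 + z + 2/9z²
  R(z) = 1 + z + 2/9z².

Boundary: |R(x)|=1, x<0.
x=-1.12: |R|=0.1588
R=1: x+2/9x²=0 ⇒ x=−9/2=-4.5000; min R=1−1/(4·2/9)=-0.1250>−1
Confirm numerically:
  x=-3.906: |R|=0.48441 <1
  x=-3.301: |R|=0.12047 <1
  x=-2.771: |R|=0.06468 <1
  x=-2.583: |R|=0.10036 <1
  x=-4.762: |R|=1.27725 >1
  x=-4.566: |R|=1.06697 >1
Interval (-4.5000, 0).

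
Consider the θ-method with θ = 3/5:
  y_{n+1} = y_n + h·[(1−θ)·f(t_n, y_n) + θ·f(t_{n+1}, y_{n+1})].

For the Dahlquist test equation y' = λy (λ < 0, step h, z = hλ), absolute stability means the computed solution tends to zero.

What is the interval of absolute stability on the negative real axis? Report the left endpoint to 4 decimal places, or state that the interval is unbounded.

unbounded; (−∞, 0).

Test eqn y'=λy, z=hλ:
  y_{n+1} = y_n + z·[2/5·y_n + 3/5·y_{n+1}] ⇒ (1 − 3/5z)y_{n+1} = (1 + 2/5z)y_n
  R(z) = (1 + 2/5z)/(1 − 3/5z).

Find x<0 with |R(x)|<1.
x=-1.3: |R|=0.2697
x=-2: |R|=0.0909
x=-10: |R|=0.4286
x=-100: |R|=0.6393
θ=3/5≥1/2 ⇒ |1+2/5x|<|1−3/5x| ∀x<0 ⇒ stable on all of ℝ⁻.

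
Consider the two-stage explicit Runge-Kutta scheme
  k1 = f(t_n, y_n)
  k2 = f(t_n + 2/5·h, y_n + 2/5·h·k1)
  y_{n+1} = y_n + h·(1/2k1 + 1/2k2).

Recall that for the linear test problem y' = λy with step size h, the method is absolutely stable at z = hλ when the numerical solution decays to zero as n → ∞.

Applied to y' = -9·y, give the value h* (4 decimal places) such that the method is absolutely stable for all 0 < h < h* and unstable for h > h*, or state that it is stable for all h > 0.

With y'=λy (z=hλ):
  k1=λy_n ⇒ h·k1=z·y_n;  k2=λ(1+2/5z)y_n ⇒ h·k2=z(1+2/5z)y_n
  y_{n+1}/y_n = 1 + 1/2z + 1/2z(1+2/5z) = 1 + z + 1/5z²
  Hence R(z) = 1 + z + 1/5z².

Boundary: |R(x)|=1, x<0.
x=-1.29: |R|=0.0428
R=1: x+1/5x²=0 ⇒ x=−5=-5.0000; min R=1−1/(4·1/5)=-0.2500>−1
Confirm numerically:
  x=-4.886: |R|=0.88860 <1
  x=-4.204: |R|=0.33072 <1
  x=-3.762: |R|=0.06853 <1
  x=-2.500: |R|=0.25000 <1
  x=-5.334: |R|=1.35631 >1
  x=-5.217: |R|=1.22642 >1
  x=-5.146: |R|=1.15026 >1
So |R|<1 on (-5.0000, 0).

(-5.0000,0); λ=-9 ⇒ h* = (5)/9 = 0.5556.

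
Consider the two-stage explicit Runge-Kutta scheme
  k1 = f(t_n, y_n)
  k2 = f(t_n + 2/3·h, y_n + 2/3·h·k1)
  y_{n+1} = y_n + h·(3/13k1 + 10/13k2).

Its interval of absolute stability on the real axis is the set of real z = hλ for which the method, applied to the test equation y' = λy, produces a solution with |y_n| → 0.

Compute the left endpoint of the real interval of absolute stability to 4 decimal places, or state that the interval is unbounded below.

z* = -1.9500.

With y'=λy (z=hλ):
  k1=λy_n ⇒ h·k1=z·y_n;  k2=λ(1+2/3z)y_n ⇒ h·k2=z(1+2/3z)y_n
  y_{n+1}/y_n = 1 + 3/13z + 10/13z(1+2/3z) = 1 + z + 20/39z²
  so R(z) = 1 + z + 20/39z².

Solve |R(x)|<1 on ℝ⁻.
x=-1.68: |R|=0.7674
R=1: x+20/39x²=0 ⇒ x=−39/20=-1.9500; min R=1−1/(4·20/39)=0.5125>−1
Confirm numerically:
  x=-1.827: |R|=0.88476 <1
  x=-1.826: |R|=0.88389 <1
  x=-1.099: |R|=0.52039 <1
  x=-2.471: |R|=1.66020 >1
  x=-2.216: |R|=1.30229 >1
  x=-2.011: |R|=1.06291 >1
Stable set (-1.9500, 0).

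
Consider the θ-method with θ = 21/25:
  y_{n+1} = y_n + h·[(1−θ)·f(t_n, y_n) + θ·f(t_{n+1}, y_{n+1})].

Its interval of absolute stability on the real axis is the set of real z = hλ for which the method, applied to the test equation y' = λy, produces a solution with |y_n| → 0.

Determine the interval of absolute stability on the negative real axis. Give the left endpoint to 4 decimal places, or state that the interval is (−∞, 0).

unbounded; (−∞, 0).

With y'=λy (z=hλ):
  y_{n+1} = y_n + z·[4/25·y_n + 21/25·y_{n+1}] ⇒ (1 − 21/25z)y_{n+1} = (1 + 4/25z)y_n
  R(z) = (1 + 4/25z)/(1 − 21/25z).

Solve |R(x)|<1 on ℝ⁻.
x=-1.24: |R|=0.3926
x=-2: |R|=0.2537
x=-10: |R|=0.0638
x=-100: |R|=0.1765
θ=21/25≥1/2 ⇒ |1+4/25x|<|1−21/25x| ∀x<0 ⇒ stable on all of ℝ⁻.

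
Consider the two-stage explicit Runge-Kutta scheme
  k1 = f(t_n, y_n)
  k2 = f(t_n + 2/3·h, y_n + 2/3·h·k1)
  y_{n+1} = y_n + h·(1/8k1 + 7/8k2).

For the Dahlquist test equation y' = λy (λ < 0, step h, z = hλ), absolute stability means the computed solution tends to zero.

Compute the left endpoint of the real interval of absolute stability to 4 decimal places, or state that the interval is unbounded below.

On y'=λy, z=hλ:
  k1=λy_n ⇒ h·k1=z·y_n;  k2=λ(1+2/3z)y_n ⇒ h·k2=z(1+2/3z)y_n
  y_{n+1}/y_n = 1 + 1/8z + 7/8z(1+2/3z) = 1 + z + 7/12z²
  ⇒ R(z) = 1 + z + 7/12z².

Boundary: |R(x)|=1, x<0.
x=-0.76: |R|=0.5769
R=1: x+7/12x²=0 ⇒ x=−12/7=-1.7143; min R=1−1/(4·7/12)=0.5714>−1
Confirm numerically:
  x=-1.483: |R|=0.79992 <1
  x=-1.210: |R|=0.64406 <1
  x=-1.059: |R|=0.59520 <1
  x=-2.088: |R|=1.45518 >1
  x=-2.050: |R|=1.40146 >1
  x=-1.739: |R|=1.02507 >1
Interval (-1.7143, 0).

left endpoint -1.7143.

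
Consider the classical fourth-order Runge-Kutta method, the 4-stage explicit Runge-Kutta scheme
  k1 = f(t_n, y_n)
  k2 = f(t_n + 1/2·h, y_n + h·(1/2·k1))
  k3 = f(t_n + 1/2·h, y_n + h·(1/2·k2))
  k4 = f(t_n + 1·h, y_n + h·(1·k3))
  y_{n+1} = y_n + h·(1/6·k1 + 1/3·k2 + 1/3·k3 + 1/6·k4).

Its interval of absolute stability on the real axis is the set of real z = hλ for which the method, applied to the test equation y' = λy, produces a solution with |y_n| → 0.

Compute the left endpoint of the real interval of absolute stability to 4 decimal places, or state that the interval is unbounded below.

Test eqn y'=λy, z=hλ:
  order 4, 4-stage ⇒ R(z)=1+z+z^2/2+z^3/6+z^4/24
  (e.g. R(-1.19)=0.32075, |R|=0.32075)

Solve |R(x)|<1 on ℝ⁻.
x=-1.19: |R|=0.3207
|R(-2.68)|=0.8525 |R(-2.05)|=0.3513 |R(-1.83)|=0.2903
Bisect:
  x_lo=-3.6560 |R|=3.3267  x_hi=-0.0905 |R|=0.9134
  mid=-1.87326 |R|=0.29879 →hi
  mid=-2.76462 |R|=0.96928 →hi
  mid=-3.21030 |R|=1.85407 →lo
  mid=-2.98746 |R|=1.35012 →lo
  mid=-2.87604 |R|=1.14567 →lo
  mid=-2.82033 |R|=1.05413 →lo
  mid=-2.79248 |R|=1.01089 →lo
  mid=-2.77855 |R|=0.98988 →hi
  ...
  [-2.78530,-2.78508] ⇒ x*=-2.7853
So |R|<1 on (-2.7853, 0).

z* = -2.7853.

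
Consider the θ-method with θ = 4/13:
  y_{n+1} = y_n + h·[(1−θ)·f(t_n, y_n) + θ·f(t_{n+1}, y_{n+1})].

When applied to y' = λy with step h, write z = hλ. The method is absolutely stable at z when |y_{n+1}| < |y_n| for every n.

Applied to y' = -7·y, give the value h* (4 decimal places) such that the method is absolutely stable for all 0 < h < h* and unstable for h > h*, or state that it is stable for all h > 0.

Test eqn y'=λy, z=hλ:
  y_{n+1} = y_n + z·[9/13·y_n + 4/13·y_{n+1}] ⇒ (1 − 4/13z)y_{n+1} = (1 + 9/13z)y_n
  ⇒ R(z) = (1 + 9/13z)/(1 − 4/13z).

Need |R(x)|<1, x<0.
x=-1.1: |R|=0.1782
R=−1: 1+9/13x = −1+4/13x ⇒ -5/13x=2 ⇒ x=2/(-5/13)=-5.2000
Confirm numerically:
  x=-4.226: |R|=0.83715 <1
  x=-3.807: |R|=0.75326 <1
  x=-3.772: |R|=0.74580 <1
  x=-5.763: |R|=1.07808 >1
  x=-5.670: |R|=1.06586 >1
Stable set (-5.2000, 0).

(-5.2000,0); λ=-7 ⇒ h* = (26/5)/7 = 0.7429.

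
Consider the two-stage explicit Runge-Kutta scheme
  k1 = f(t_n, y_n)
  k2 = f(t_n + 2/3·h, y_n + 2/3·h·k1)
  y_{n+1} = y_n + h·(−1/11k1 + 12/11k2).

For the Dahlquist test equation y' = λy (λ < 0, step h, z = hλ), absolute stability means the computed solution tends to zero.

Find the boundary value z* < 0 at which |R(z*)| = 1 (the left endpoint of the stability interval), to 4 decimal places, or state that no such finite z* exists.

On y'=λy, z=hλ:
  k1=λy_n ⇒ h·k1=z·y_n;  k2=λ(1+2/3z)y_n ⇒ h·k2=z(1+2/3z)y_n
  y_{n+1}/y_n = 1 − 1/11z + 12/11z(1+2/3z) = 1 + z + 8/11z²
  ⇒ R(z) = 1 + z + 8/11z².

Need |R(x)|<1, x<0.
x=-0.69: |R|=0.6563
R=1: x+8/11x²=0 ⇒ x=−11/8=-1.3750; min R=1−1/(4·8/11)=0.6562>−1
Confirm numerically:
  x=-1.232: |R|=0.87187 <1
  x=-0.868: |R|=0.67994 <1
  x=-0.822: |R|=0.66941 <1
  x=-0.703: |R|=0.65642 <1
  x=-1.829: |R|=1.60390 >1
  x=-1.481: |R|=1.11417 >1
Interval (-1.3750, 0).

left endpoint -1.3750.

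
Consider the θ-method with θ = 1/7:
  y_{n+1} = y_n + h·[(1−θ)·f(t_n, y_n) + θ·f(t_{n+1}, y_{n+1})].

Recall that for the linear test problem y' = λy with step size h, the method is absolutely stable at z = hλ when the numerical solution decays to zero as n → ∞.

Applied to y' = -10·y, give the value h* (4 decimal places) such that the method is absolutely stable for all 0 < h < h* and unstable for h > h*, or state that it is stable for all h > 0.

With y'=λy (z=hλ):
  y_{n+1} = y_n + z·[6/7·y_n + 1/7·y_{n+1}] ⇒ (1 − 1/7z)y_{n+1} = (1 + 6/7z)y_n
  Hence R(z) = (1 + 6/7z)/(1 − 1/7z).

Need |R(x)|<1, x<0.
x=-1.45: |R|=0.2012
R=−1: 1+6/7x = −1+1/7x ⇒ -5/7x=2 ⇒ x=2/(-5/7)=-2.8000
Confirm numerically:
  x=-2.503: |R|=0.84373 <1
  x=-2.152: |R|=0.64598 <1
  x=-2.114: |R|=0.62366 <1
  x=-1.447: |R|=0.19912 <1
  x=-2.963: |R|=1.08180 >1
  x=-2.837: |R|=1.01881 >1
Stable set (-2.8000, 0).

(-2.8000,0); λ=-10 ⇒ h* = (14/5)/10 = 0.2800.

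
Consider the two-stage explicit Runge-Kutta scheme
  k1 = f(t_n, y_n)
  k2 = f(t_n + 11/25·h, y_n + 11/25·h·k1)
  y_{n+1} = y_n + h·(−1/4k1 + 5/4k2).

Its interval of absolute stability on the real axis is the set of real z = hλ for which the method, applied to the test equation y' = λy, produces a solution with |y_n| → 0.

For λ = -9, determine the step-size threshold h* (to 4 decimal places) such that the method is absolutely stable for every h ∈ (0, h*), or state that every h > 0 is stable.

On y'=λy, z=hλ:
  k1=λy_n ⇒ h·k1=z·y_n;  k2=λ(1+11/25z)y_n ⇒ h·k2=z(1+11/25z)y_n
  y_{n+1}/y_n = 1 − 1/4z + 5/4z(1+11/25z) = 1 + z + 11/20z²
  Hence R(z) = 1 + z + 11/20z².

Solve |R(x)|<1 on ℝ⁻.
x=-1.4: |R|=0.6780
R=1: x+11/20x²=0 ⇒ x=−20/11=-1.8182; min R=1−1/(4·11/20)=0.5455>−1
Confirm numerically:
  x=-1.507: |R|=0.74208 <1
  x=-1.084: |R|=0.56228 <1
  x=-0.957: |R|=0.54672 <1
  x=-0.859: |R|=0.54683 <1
  x=-2.301: |R|=1.61103 >1
  x=-2.158: |R|=1.40333 >1
  x=-2.157: |R|=1.40196 >1
Interval (-1.8182, 0).

(-1.8182,0); λ=-9 ⇒ h* = (20/11)/9 = 0.2020.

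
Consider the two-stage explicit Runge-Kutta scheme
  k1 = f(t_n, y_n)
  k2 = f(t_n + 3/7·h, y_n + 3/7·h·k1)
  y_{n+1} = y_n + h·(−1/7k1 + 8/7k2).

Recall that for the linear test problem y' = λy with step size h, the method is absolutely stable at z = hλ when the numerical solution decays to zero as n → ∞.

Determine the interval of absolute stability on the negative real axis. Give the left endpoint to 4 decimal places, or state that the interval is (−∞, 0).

On y'=λy, z=hλ:
  k1=λy_n ⇒ h·k1=z·y_n;  k2=λ(1+3/7z)y_n ⇒ h·k2=z(1+3/7z)y_n
  y_{n+1}/y_n = 1 − 1/7z + 8/7z(1+3/7z) = 1 + z + 24/49z²
  R(z) = 1 + z + 24/49z².

Find x<0 with |R(x)|<1.
x=-0.48: |R|=0.6328
R=1: x+24/49x²=0 ⇒ x=−49/24=-2.0417; min R=1−1/(4·24/49)=0.4896>−1
Confirm numerically:
  x=-1.834: |R|=0.81346 <1
  x=-1.804: |R|=0.79000 <1
  x=-1.699: |R|=0.71485 <1
  x=-2.470: |R|=1.51820 >1
  x=-2.263: |R|=1.24533 >1
So |R|<1 on (-2.0417, 0).

(-2.0417, 0).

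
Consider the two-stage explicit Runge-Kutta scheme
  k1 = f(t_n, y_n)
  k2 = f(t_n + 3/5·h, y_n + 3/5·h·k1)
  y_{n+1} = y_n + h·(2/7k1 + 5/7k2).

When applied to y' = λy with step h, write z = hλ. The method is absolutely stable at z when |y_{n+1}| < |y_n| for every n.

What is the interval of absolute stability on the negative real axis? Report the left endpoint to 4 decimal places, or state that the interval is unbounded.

With y'=λy (z=hλ):
  k1=λy_n ⇒ h·k1=z·y_n;  k2=λ(1+3/5z)y_n ⇒ h·k2=z(1+3/5z)y_n
  y_{n+1}/y_n = 1 + 2/7z + 5/7z(1+3/5z) = 1 + z + 3/7z²
  Hence R(z) = 1 + z + 3/7z².

Find x<0 with |R(x)|<1.
x=-1.26: |R|=0.4204
R=1: x+3/7x²=0 ⇒ x=−7/3=-2.3333; min R=1−1/(4·3/7)=0.4167>−1
Confirm numerically:
  x=-1.577: |R|=0.48883 <1
  x=-1.314: |R|=0.42597 <1
  x=-1.170: |R|=0.41667 <1
  x=-1.114: |R|=0.41786 <1
  x=-2.912: |R|=1.72218 >1
  x=-2.714: |R|=1.44277 >1
  x=-2.614: |R|=1.31443 >1
So |R|<1 on (-2.3333, 0).

z∈(-2.3333,0).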